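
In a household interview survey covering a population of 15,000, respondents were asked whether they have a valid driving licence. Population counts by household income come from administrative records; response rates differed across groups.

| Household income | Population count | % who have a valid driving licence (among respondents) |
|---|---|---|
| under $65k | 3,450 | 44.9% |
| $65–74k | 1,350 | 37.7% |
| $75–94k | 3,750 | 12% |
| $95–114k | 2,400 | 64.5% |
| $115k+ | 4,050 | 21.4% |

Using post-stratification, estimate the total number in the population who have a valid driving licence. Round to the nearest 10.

4,920

Each cell contributes its population count × the respondent rate:
  under $65k: 3,450 × 44.9% = 1549.05
  $65–74k: 1,350 × 37.7% = 508.95
  $75–94k: 3,750 × 12% = 450
  $95–114k: 2,400 × 64.5% = 1548
  $115k+: 4,050 × 21.4% = 866.7
Estimated total = 4922.7 → 4,920.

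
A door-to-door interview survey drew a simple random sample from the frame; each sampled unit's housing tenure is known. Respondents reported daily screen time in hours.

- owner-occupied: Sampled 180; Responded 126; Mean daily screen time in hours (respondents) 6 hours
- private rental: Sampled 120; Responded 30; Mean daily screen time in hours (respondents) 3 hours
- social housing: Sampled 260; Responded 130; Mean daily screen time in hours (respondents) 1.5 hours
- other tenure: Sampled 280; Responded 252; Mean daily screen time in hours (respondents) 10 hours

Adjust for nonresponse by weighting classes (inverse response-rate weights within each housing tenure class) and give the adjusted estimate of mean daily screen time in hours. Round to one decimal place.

5.5

Response rates by class: owner-occupied 126/180 = 70%, private rental 30/120 = 25%, social housing 130/260 = 50%, other tenure 252/280 = 90%.
With weight = n_sampled/n_responded per class, the weighted class total is n_sampled:
  owner-occupied: 180 × 6 = 1080
  private rental: 120 × 3 = 360
  social housing: 260 × 1.5 = 390
  other tenure: 280 × 10 = 2800
Adjusted estimate = 4630 / 840 = 5.5119 → 5.5.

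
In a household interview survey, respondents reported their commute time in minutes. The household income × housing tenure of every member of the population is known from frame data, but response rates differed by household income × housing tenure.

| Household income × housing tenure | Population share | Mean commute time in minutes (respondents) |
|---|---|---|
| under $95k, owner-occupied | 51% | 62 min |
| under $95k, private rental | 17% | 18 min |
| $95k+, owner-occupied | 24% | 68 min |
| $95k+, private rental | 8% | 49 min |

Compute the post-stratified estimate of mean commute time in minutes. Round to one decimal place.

Weight each group's respondent value by its population share:
  under $95k, owner-occupied: 0.51 × 62 = 31.62
  under $95k, private rental: 0.17 × 18 = 3.06
  $95k+, owner-occupied: 0.24 × 68 = 16.32
  $95k+, private rental: 0.08 × 49 = 3.92
Post-stratified estimate = 54.92 → 54.9.

54.9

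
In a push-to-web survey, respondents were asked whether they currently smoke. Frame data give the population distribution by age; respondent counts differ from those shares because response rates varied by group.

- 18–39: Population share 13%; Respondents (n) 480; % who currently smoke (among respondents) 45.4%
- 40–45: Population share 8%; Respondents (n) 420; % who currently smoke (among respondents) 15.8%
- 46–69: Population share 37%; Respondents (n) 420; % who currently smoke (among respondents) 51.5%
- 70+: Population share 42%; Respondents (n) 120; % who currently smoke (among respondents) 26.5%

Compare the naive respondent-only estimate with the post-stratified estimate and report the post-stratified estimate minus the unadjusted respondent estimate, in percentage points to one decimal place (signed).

+0.4 percentage points

Unadjusted (pooled respondent) estimate weights by respondent counts:
  (480/1440)×45.4 + (420/1440)×15.8 + (420/1440)×51.5 + (120/1440)×26.5 = 36.9708%
Post-stratified estimate weights by population shares:
  0.13×45.4 + 0.08×15.8 + 0.37×51.5 + 0.42×26.5 = 37.351%
Difference = 37.351 − 36.9708 = 0.3802 pp.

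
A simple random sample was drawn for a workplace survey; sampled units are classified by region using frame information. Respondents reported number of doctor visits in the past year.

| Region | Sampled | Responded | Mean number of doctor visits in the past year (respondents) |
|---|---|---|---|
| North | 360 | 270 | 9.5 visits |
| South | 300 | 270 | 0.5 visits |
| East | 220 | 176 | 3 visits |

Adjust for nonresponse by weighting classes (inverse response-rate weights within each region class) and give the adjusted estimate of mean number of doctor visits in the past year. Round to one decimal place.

4.8

Response rates by class: North 270/360 = 75%, South 270/300 = 90%, East 176/220 = 80%.
With weight = n_sampled/n_responded per class, the weighted class total is n_sampled:
  North: 360 × 9.5 = 3420
  South: 300 × 0.5 = 150
  East: 220 × 3 = 660
Adjusted estimate = 4230 / 880 = 4.80682 → 4.8.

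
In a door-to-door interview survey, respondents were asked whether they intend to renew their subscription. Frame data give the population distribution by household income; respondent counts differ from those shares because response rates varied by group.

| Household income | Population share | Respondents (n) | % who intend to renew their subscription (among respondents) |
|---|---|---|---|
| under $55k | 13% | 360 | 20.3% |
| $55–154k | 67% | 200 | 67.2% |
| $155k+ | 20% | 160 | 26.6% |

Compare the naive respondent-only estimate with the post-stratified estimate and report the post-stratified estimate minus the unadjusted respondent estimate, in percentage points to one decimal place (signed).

+18.3 percentage points

Naive respondent-only estimate (weights = respondent counts):
  (360/720)×20.3 + (200/720)×67.2 + (160/720)×26.6 = 34.7278%
Post-stratifying to population shares instead:
  0.13×20.3 + 0.67×67.2 + 0.2×26.6 = 52.983%
Difference = 52.983 − 34.7278 = 18.2552 pp.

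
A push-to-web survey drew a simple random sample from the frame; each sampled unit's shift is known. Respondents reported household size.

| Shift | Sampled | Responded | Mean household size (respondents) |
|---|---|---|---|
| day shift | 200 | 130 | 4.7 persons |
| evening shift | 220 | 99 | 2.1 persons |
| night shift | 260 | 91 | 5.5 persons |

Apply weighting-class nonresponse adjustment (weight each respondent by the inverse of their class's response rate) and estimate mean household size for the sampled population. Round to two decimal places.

4.16

Response rates by class: day shift 130/200 = 65%, evening shift 99/220 = 45%, night shift 91/260 = 35%.
Inverse-response-rate weighting restores each class to its sampled count, so class totals weight by n_sampled:
  day shift: 200 × 4.7 = 940
  evening shift: 220 × 2.1 = 462
  night shift: 260 × 5.5 = 1430
Adjusted estimate = 2832 / 680 = 4.16471 → 4.16.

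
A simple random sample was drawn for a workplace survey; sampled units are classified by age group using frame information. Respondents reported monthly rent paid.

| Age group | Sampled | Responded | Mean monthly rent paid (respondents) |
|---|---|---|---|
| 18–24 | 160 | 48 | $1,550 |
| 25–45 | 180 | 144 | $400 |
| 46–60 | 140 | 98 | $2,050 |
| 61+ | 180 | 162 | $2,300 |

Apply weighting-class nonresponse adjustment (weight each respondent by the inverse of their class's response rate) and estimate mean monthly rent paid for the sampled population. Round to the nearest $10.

$1,550

Response rates by class: 18–24 48/160 = 30%, 25–45 144/180 = 80%, 46–60 98/140 = 70%, 61+ 162/180 = 90%.
Weighting each respondent by the inverse class response rate inflates each class back to its sampled size, so the class weight is n_sampled:
  18–24: 160 × 1550 = 248,000
  25–45: 180 × 400 = 72,000
  46–60: 140 × 2050 = 287,000
  61+: 180 × 2300 = 414,000
Adjusted estimate = 1,021,000 / 660 = 1546.97 → $1,550.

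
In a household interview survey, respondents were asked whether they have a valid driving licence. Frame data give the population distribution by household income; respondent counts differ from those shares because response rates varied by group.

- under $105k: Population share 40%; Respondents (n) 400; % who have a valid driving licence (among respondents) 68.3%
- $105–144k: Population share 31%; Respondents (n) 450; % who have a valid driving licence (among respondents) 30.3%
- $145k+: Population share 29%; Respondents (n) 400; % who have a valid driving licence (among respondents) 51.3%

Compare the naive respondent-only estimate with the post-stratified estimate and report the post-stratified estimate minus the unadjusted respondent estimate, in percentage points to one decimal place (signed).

+2.4 percentage points

Unadjusted (pooled respondent) estimate weights by respondent counts:
  (400/1250)×68.3 + (450/1250)×30.3 + (400/1250)×51.3 = 49.18%
Reweighting by population household income shares:
  0.4×68.3 + 0.31×30.3 + 0.29×51.3 = 51.59%
Difference = 51.59 − 49.18 = 2.41 pp.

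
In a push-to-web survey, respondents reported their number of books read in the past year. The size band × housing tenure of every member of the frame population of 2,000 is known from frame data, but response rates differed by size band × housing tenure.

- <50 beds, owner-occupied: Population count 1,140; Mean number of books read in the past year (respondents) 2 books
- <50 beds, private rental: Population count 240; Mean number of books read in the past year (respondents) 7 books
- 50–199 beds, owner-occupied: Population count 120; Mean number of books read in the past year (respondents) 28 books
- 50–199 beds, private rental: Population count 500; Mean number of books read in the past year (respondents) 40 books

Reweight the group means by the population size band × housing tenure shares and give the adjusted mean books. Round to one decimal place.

Each cell contributes population-share × respondent value:
  <50 beds, owner-occupied: (1,140/2,000) × 2 = 1.14
  <50 beds, private rental: (240/2,000) × 7 = 0.84
  50–199 beds, owner-occupied: (120/2,000) × 28 = 1.68
  50–199 beds, private rental: (500/2,000) × 40 = 10
Post-stratified estimate = 13.66 → 13.7.

13.7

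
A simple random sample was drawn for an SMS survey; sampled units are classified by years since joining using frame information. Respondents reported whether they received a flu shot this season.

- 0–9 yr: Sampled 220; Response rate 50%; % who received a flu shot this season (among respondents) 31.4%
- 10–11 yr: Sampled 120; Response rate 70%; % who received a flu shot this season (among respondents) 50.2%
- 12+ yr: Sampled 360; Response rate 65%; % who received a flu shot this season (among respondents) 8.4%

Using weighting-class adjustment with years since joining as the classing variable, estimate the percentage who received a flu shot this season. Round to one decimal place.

22.8%

Each respondent's weight = sampled/responded in their class; summing within a class gives n_sampled, so:
  0–9 yr: 220 × 31.4 = 6908
  10–11 yr: 120 × 50.2 = 6024
  12+ yr: 360 × 8.4 = 3024
Adjusted estimate = 15,956 / 700 = 22.7943 → 22.8%.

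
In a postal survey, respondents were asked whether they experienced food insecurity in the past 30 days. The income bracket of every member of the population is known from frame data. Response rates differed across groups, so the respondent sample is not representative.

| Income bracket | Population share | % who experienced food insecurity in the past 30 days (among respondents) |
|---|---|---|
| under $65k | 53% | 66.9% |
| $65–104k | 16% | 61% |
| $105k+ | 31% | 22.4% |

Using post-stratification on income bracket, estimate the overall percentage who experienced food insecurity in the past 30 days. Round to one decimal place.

Each cell contributes population-share × respondent value:
  under $65k: 0.53 × 66.9 = 35.457
  $65–104k: 0.16 × 61 = 9.76
  $105k+: 0.31 × 22.4 = 6.944
Post-stratified estimate = 52.161 → 52.2%.

52.2%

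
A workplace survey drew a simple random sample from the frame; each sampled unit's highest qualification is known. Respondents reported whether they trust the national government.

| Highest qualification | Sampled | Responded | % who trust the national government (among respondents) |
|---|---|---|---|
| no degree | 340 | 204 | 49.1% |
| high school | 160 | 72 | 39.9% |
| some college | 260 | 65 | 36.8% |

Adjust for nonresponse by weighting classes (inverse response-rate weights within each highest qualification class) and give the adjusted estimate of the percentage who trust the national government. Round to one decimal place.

43.0%

Response rates by class: no degree 204/340 = 60%, high school 72/160 = 45%, some college 65/260 = 25%.
With weight = n_sampled/n_responded per class, the weighted class total is n_sampled:
  no degree: 340 × 49.1 = 16,694
  high school: 160 × 39.9 = 6384
  some college: 260 × 36.8 = 9568
Adjusted estimate = 32,646 / 760 = 42.9553 → 43.0%.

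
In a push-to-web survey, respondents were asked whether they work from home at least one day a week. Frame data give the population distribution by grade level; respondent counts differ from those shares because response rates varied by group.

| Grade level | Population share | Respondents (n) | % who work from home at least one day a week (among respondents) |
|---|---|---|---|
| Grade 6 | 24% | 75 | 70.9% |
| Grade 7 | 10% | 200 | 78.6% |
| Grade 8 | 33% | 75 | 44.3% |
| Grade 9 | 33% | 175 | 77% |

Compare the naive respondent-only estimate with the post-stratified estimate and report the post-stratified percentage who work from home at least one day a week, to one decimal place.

Unadjusted (pooled respondent) estimate weights by respondent counts:
  (75/525)×70.9 + (200/525)×78.6 + (75/525)×44.3 + (175/525)×77 = 72.0667%
Post-stratified estimate weights by population shares:
  0.24×70.9 + 0.1×78.6 + 0.33×44.3 + 0.33×77 = 64.905%

64.9%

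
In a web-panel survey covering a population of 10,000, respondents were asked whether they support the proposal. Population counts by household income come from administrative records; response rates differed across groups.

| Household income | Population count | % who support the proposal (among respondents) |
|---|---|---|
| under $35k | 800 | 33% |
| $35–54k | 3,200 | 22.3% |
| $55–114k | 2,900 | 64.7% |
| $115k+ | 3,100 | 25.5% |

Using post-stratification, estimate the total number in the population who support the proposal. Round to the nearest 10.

3,640

Each cell contributes its population count × the respondent rate:
  under $35k: 800 × 33% = 264
  $35–54k: 3,200 × 22.3% = 713.6
  $55–114k: 2,900 × 64.7% = 1876.3
  $115k+: 3,100 × 25.5% = 790.5
Estimated total = 3644.4 → 3,640.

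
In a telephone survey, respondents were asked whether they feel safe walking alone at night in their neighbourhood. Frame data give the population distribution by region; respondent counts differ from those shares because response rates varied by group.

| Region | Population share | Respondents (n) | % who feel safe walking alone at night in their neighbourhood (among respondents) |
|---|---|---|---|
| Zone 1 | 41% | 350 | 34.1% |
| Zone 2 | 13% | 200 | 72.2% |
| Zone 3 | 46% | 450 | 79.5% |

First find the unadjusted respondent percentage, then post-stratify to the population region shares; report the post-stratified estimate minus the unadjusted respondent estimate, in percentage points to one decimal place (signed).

-2.2 percentage points

Naive respondent-only estimate (weights = respondent counts):
  (350/1000)×34.1 + (200/1000)×72.2 + (450/1000)×79.5 = 62.15%
Post-stratified estimate weights by population shares:
  0.41×34.1 + 0.13×72.2 + 0.46×79.5 = 59.937%
Difference = 59.937 − 62.15 = -2.213 pp.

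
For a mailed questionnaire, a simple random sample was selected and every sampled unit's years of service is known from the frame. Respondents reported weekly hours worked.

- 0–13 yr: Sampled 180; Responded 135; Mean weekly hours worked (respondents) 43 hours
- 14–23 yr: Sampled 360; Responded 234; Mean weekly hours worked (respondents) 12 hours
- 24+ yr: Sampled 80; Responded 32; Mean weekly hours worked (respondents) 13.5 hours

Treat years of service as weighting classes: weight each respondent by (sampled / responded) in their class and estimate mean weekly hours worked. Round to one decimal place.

Class response rates: 0–13 yr 135/180 = 75%, 14–23 yr 234/360 = 65%, 24+ yr 32/80 = 40%.
With weight = n_sampled/n_responded per class, the weighted class total is n_sampled:
  0–13 yr: 180 × 43 = 7740
  14–23 yr: 360 × 12 = 4320
  24+ yr: 80 × 13.5 = 1080
Adjusted estimate = 13,140 / 620 = 21.1935 → 21.2.

21.2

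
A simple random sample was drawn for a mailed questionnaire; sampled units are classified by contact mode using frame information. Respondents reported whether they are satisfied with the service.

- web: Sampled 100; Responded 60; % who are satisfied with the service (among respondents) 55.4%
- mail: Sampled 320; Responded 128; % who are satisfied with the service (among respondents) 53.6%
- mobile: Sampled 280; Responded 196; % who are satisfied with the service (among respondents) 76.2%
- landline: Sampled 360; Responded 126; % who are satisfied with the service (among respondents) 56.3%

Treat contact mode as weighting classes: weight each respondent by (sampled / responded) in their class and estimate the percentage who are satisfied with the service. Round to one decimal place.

60.7%

Response rates by class: web 60/100 = 60%, mail 128/320 = 40%, mobile 196/280 = 70%, landline 126/360 = 35%.
Each respondent's weight = sampled/responded in their class; summing within a class gives n_sampled, so:
  web: 100 × 55.4 = 5540
  mail: 320 × 53.6 = 17,152
  mobile: 280 × 76.2 = 21,336
  landline: 360 × 56.3 = 20,268
Adjusted estimate = 64,296 / 1,060 = 60.6566 → 60.7%.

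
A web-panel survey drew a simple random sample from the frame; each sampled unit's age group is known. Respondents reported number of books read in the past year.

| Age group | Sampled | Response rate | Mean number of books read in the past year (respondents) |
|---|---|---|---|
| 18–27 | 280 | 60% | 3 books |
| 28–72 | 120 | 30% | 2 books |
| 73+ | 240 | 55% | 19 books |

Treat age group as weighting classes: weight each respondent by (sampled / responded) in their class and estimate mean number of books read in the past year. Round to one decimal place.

Weighting each respondent by the inverse class response rate inflates each class back to its sampled size, so the class weight is n_sampled:
  18–27: 280 × 3 = 840
  28–72: 120 × 2 = 240
  73+: 240 × 19 = 4560
Adjusted estimate = 5640 / 640 = 8.8125 → 8.8.

8.8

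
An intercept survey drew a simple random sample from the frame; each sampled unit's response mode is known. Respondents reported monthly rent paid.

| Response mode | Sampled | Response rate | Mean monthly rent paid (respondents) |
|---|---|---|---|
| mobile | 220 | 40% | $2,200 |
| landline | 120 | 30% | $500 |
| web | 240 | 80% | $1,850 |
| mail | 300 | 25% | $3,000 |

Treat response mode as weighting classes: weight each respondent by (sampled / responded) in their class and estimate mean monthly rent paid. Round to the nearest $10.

Inverse-response-rate weighting restores each class to its sampled count, so class totals weight by n_sampled:
  mobile: 220 × 2200 = 484,000
  landline: 120 × 500 = 60,000
  web: 240 × 1850 = 444,000
  mail: 300 × 3000 = 900,000
Adjusted estimate = 1,888,000 / 880 = 2145.45 → $2,150.

$2,150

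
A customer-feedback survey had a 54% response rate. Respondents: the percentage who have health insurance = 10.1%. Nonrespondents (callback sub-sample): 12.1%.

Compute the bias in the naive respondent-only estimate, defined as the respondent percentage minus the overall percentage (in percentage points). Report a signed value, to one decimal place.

Nonresponse fraction = 1 − 0.54 = 0.46.
Bias = (nonresponse fraction) × (respondent percentage − nonrespondent percentage)
     = 0.46 × (10.1 − 12.1) = 0.46 × -2 = -0.92.

-0.9 percentage points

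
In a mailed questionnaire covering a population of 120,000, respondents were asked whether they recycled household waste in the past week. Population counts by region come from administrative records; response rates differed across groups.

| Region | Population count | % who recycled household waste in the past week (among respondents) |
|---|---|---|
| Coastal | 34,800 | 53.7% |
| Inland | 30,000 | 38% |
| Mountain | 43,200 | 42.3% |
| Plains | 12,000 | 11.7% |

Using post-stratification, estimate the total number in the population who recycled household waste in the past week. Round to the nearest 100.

Estimated count per cell = population count × respondent percentage:
  Coastal: 34,800 × 53.7% = 18687.6
  Inland: 30,000 × 38% = 11,400
  Mountain: 43,200 × 42.3% = 18273.6
  Plains: 12,000 × 11.7% = 1404
Estimated total = 49765.2 → 49,800.

49,800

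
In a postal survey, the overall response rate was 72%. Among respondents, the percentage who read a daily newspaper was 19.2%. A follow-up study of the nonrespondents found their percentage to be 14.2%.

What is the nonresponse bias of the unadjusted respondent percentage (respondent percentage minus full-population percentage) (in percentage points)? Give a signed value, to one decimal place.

Nonresponse fraction = 1 − 0.72 = 0.28.
Bias = (nonresponse fraction) × (respondent percentage − nonrespondent percentage)
     = 0.28 × (19.2 − 14.2) = 0.28 × 5 = 1.4.

+1.4 percentage points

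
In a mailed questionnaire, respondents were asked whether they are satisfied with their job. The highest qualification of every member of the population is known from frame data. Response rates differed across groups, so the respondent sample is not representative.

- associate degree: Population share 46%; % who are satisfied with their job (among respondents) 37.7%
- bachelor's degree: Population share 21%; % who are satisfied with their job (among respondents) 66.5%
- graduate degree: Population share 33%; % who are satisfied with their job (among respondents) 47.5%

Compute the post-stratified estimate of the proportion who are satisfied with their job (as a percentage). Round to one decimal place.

47.0%

Weight each group's respondent value by its population share:
  associate degree: 0.46 × 37.7 = 17.342
  bachelor's degree: 0.21 × 66.5 = 13.965
  graduate degree: 0.33 × 47.5 = 15.675
Post-stratified estimate = 46.982 → 47.0%.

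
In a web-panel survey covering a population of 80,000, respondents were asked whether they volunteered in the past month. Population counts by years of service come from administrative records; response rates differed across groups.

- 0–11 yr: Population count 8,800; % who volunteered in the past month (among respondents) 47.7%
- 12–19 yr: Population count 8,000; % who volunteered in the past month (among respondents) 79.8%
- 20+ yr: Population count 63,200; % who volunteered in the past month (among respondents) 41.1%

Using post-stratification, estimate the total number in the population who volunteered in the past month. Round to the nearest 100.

36,600

Apply each group's respondent rate to its population count:
  0–11 yr: 8,800 × 47.7% = 4197.6
  12–19 yr: 8,000 × 79.8% = 6384
  20+ yr: 63,200 × 41.1% = 25975.2
Estimated total = 36556.8 → 36,600.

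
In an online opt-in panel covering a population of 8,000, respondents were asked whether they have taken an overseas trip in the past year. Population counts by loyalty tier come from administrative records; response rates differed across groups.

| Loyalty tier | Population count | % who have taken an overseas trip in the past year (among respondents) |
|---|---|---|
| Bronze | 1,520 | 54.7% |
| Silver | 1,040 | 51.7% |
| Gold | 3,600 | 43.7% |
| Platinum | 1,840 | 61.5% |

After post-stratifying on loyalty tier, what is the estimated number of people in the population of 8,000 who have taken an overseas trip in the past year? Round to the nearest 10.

Apply each group's respondent rate to its population count:
  Bronze: 1,520 × 54.7% = 831.44
  Silver: 1,040 × 51.7% = 537.68
  Gold: 3,600 × 43.7% = 1573.2
  Platinum: 1,840 × 61.5% = 1131.6
Estimated total = 4073.92 → 4,070.

4,070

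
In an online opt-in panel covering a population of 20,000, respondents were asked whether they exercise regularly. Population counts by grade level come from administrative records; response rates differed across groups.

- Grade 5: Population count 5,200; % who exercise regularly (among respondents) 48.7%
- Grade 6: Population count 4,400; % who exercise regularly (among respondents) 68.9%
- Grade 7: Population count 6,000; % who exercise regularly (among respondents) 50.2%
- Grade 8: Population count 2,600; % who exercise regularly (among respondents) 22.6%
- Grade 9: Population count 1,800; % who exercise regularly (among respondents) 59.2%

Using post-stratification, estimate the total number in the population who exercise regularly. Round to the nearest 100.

Apply each group's respondent rate to its population count:
  Grade 5: 5,200 × 48.7% = 2532.4
  Grade 6: 4,400 × 68.9% = 3031.6
  Grade 7: 6,000 × 50.2% = 3012
  Grade 8: 2,600 × 22.6% = 587.6
  Grade 9: 1,800 × 59.2% = 1065.6
Estimated total = 10229.2 → 10,200.

10,200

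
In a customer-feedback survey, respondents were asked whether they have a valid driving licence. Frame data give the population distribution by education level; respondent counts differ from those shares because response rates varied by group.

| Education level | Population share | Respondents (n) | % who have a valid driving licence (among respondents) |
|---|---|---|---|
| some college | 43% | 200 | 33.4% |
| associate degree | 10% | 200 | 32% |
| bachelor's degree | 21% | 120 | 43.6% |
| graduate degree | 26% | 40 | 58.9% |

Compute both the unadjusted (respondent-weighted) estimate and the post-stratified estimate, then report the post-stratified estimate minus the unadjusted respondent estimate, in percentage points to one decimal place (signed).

Without adjustment, the pooled respondent share is:
  (200/560)×33.4 + (200/560)×32 + (120/560)×43.6 + (40/560)×58.9 = 36.9071%
Reweighting by population education level shares:
  0.43×33.4 + 0.1×32 + 0.21×43.6 + 0.26×58.9 = 42.032%
Difference = 42.032 − 36.9071 = 5.1249 pp.

+5.1 percentage points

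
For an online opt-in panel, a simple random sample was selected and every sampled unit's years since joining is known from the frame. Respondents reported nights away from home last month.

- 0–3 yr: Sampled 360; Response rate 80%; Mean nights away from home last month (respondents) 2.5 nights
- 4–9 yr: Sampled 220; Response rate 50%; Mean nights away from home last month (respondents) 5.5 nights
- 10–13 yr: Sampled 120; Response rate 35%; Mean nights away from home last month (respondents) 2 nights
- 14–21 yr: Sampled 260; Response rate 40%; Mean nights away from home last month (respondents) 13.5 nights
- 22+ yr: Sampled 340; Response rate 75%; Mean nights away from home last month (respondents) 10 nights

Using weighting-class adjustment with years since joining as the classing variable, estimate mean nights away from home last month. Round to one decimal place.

Each respondent's weight = sampled/responded in their class; summing within a class gives n_sampled, so:
  0–3 yr: 360 × 2.5 = 900
  4–9 yr: 220 × 5.5 = 1210
  10–13 yr: 120 × 2 = 240
  14–21 yr: 260 × 13.5 = 3510
  22+ yr: 340 × 10 = 3400
Adjusted estimate = 9260 / 1,300 = 7.12308 → 7.1.

7.1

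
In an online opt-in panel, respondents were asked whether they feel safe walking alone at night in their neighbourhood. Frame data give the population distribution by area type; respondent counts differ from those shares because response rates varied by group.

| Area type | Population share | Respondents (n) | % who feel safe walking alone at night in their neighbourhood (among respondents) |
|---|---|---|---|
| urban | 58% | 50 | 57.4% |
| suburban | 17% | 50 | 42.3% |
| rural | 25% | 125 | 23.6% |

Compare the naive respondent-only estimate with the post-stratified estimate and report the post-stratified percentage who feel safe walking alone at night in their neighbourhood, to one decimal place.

Naive respondent-only estimate (weights = respondent counts):
  (50/225)×57.4 + (50/225)×42.3 + (125/225)×23.6 = 35.2667%
Reweighting by population area type shares:
  0.58×57.4 + 0.17×42.3 + 0.25×23.6 = 46.383%

46.4%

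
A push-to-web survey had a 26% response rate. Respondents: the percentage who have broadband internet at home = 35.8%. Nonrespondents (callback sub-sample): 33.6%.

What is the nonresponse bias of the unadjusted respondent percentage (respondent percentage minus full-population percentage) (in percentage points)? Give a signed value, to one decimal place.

Nonresponse fraction = 1 − 0.26 = 0.74.
Bias = (nonresponse fraction) × (respondent percentage − nonrespondent percentage)
     = 0.74 × (35.8 − 33.6) = 0.74 × 2.2 = 1.628.

+1.6 percentage points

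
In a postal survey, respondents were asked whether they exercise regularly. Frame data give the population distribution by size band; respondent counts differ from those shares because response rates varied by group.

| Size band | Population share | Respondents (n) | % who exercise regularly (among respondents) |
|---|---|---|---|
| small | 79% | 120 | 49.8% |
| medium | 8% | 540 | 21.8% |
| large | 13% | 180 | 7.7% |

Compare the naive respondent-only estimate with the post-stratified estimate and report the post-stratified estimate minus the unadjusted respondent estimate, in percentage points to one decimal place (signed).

Naive respondent-only estimate (weights = respondent counts):
  (120/840)×49.8 + (540/840)×21.8 + (180/840)×7.7 = 22.7786%
Reweighting by population size band shares:
  0.79×49.8 + 0.08×21.8 + 0.13×7.7 = 42.087%
Difference = 42.087 − 22.7786 = 19.3084 pp.

+19.3 percentage points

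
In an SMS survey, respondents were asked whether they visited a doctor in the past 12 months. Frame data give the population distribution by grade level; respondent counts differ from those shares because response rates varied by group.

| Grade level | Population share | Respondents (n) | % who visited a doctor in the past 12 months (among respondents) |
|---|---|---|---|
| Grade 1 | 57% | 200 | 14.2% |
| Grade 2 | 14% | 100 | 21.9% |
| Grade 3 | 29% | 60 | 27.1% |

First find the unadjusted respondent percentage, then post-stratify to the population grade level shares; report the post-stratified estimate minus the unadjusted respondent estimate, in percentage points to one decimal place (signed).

+0.5 percentage points

Without adjustment, the pooled respondent share is:
  (200/360)×14.2 + (100/360)×21.9 + (60/360)×27.1 = 18.4889%
Post-stratified estimate weights by population shares:
  0.57×14.2 + 0.14×21.9 + 0.29×27.1 = 19.019%
Difference = 19.019 − 18.4889 = 0.5301 pp.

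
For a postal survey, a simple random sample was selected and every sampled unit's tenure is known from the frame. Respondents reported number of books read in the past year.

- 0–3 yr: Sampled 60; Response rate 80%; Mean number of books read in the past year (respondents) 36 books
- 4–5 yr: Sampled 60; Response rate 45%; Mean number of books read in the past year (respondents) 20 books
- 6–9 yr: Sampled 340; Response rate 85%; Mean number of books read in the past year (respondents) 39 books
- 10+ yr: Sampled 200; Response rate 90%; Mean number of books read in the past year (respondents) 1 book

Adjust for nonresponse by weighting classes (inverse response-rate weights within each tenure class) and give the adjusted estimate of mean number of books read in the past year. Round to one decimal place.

Inverse-response-rate weighting restores each class to its sampled count, so class totals weight by n_sampled:
  0–3 yr: 60 × 36 = 2160
  4–5 yr: 60 × 20 = 1200
  6–9 yr: 340 × 39 = 13,260
  10+ yr: 200 × 1 = 200
Adjusted estimate = 16,820 / 660 = 25.4848 → 25.5.

25.5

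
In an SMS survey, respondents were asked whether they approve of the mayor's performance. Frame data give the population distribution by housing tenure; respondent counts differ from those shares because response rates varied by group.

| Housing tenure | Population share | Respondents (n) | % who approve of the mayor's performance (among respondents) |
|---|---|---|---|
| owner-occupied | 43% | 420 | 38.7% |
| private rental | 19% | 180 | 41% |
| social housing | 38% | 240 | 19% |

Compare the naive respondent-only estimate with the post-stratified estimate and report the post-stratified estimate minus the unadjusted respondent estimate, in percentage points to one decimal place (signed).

Naive respondent-only estimate (weights = respondent counts):
  (420/840)×38.7 + (180/840)×41 + (240/840)×19 = 33.5643%
Post-stratified estimate weights by population shares:
  0.43×38.7 + 0.19×41 + 0.38×19 = 31.651%
Difference = 31.651 − 33.5643 = -1.9133 pp.

-1.9 percentage points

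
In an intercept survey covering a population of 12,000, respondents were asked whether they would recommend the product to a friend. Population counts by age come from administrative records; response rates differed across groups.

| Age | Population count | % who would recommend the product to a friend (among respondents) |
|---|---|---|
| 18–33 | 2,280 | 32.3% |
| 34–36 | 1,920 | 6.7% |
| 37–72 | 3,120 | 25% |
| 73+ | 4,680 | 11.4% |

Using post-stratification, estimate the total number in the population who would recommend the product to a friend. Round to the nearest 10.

2,180

Estimated count per cell = population count × respondent percentage:
  18–33: 2,280 × 32.3% = 736.44
  34–36: 1,920 × 6.7% = 128.64
  37–72: 3,120 × 25% = 780
  73+: 4,680 × 11.4% = 533.52
Estimated total = 2178.6 → 2,180.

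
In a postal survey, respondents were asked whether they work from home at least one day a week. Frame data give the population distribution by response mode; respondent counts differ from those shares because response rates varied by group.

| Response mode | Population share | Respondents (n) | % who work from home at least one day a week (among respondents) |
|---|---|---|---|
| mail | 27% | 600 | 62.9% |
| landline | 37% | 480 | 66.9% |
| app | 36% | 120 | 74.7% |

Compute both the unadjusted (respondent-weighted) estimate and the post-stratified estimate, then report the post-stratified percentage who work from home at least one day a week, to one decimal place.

68.6%

Naive respondent-only estimate (weights = respondent counts):
  (600/1200)×62.9 + (480/1200)×66.9 + (120/1200)×74.7 = 65.68%
Post-stratified estimate weights by population shares:
  0.27×62.9 + 0.37×66.9 + 0.36×74.7 = 68.628%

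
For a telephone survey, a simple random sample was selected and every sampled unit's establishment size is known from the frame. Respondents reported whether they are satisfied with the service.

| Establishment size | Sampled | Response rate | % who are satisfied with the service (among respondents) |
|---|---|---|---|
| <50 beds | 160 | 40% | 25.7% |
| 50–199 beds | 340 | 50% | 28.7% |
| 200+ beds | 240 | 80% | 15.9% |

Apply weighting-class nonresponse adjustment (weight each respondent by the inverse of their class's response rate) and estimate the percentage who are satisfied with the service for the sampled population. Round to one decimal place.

Weighting each respondent by the inverse class response rate inflates each class back to its sampled size, so the class weight is n_sampled:
  <50 beds: 160 × 25.7 = 4112
  50–199 beds: 340 × 28.7 = 9758
  200+ beds: 240 × 15.9 = 3816
Adjusted estimate = 17,686 / 740 = 23.9 → 23.9%.

23.9%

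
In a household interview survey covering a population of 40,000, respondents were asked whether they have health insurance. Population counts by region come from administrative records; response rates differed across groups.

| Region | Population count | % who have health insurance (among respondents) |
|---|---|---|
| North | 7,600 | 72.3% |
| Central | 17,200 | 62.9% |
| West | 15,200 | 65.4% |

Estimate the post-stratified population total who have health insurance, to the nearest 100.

26,300

Each cell contributes its population count × the respondent rate:
  North: 7,600 × 72.3% = 5494.8
  Central: 17,200 × 62.9% = 10818.8
  West: 15,200 × 65.4% = 9940.8
Estimated total = 26254.4 → 26,300.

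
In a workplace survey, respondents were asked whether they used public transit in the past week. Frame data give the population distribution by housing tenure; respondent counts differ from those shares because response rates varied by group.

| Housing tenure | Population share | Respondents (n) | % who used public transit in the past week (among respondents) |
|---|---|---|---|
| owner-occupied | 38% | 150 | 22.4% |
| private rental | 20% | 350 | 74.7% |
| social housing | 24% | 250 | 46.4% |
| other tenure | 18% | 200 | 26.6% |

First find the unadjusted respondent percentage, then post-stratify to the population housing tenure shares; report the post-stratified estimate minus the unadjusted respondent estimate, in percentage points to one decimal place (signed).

-9.5 percentage points

Unadjusted (pooled respondent) estimate weights by respondent counts:
  (150/950)×22.4 + (350/950)×74.7 + (250/950)×46.4 + (200/950)×26.6 = 48.8684%
Reweighting by population housing tenure shares:
  0.38×22.4 + 0.2×74.7 + 0.24×46.4 + 0.18×26.6 = 39.376%
Difference = 39.376 − 48.8684 = -9.4924 pp.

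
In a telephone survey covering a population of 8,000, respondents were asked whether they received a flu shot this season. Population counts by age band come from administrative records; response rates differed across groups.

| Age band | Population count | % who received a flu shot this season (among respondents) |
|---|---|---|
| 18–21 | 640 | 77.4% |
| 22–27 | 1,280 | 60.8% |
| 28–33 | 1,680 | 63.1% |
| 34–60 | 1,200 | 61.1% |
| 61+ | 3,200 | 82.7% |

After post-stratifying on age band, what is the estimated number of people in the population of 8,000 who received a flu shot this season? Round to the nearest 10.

Apply each group's respondent rate to its population count:
  18–21: 640 × 77.4% = 495.36
  22–27: 1,280 × 60.8% = 778.24
  28–33: 1,680 × 63.1% = 1060.08
  34–60: 1,200 × 61.1% = 733.2
  61+: 3,200 × 82.7% = 2646.4
Estimated total = 5713.28 → 5,710.

5,710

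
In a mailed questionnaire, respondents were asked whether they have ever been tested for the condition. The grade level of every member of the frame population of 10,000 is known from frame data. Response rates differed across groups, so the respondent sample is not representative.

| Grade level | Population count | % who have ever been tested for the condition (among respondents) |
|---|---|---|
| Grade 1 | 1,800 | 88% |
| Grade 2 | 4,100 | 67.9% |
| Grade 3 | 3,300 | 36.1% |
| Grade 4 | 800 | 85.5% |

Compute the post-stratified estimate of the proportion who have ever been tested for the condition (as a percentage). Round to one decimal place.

Each cell contributes population-share × respondent value:
  Grade 1: (1,800/10,000) × 88 = 15.84
  Grade 2: (4,100/10,000) × 67.9 = 27.839
  Grade 3: (3,300/10,000) × 36.1 = 11.913
  Grade 4: (800/10,000) × 85.5 = 6.84
Post-stratified estimate = 62.432 → 62.4%.

62.4%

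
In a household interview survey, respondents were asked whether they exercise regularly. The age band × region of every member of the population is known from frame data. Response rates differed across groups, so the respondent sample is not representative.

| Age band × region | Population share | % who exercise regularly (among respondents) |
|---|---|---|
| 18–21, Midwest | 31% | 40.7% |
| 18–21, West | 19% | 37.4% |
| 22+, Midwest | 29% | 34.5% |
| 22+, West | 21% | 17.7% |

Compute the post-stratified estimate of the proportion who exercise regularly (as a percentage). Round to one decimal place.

Reweight to the known age band × region distribution:
  18–21, Midwest: 0.31 × 40.7 = 12.617
  18–21, West: 0.19 × 37.4 = 7.106
  22+, Midwest: 0.29 × 34.5 = 10.005
  22+, West: 0.21 × 17.7 = 3.717
Post-stratified estimate = 33.445 → 33.4%.

33.4%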